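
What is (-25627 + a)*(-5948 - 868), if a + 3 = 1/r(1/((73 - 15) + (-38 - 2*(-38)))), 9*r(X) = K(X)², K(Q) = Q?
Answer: -390652224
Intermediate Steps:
r(X) = X²/9
a = 82941 (a = -3 + 1/((1/((73 - 15) + (-38 - 2*(-38))))²/9) = -3 + 1/((1/(58 + (-38 + 76)))²/9) = -3 + 1/((1/(58 + 38))²/9) = -3 + 1/((1/96)²/9) = -3 + 1/((⅑)*(1/9216)) = -3 + 1/(1/82944) = -3 + 82944 = 82941)
(-25627 + a)*(-5948 - 868) = (-25627 + 82941)*(-5948 - 868) = 57314*(-6816) = -390652224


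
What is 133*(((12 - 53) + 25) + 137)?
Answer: 16093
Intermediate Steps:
133*(((12 - 53) + 25) + 137) = 133*((-41 + 25) + 137) = 133*(-16 + 137) = 133*121 = 16093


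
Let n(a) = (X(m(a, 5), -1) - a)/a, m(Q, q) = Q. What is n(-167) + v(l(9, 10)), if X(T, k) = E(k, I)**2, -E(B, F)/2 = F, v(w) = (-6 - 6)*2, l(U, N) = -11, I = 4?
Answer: -4239/167 ≈ -25.383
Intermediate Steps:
v(w) = -24 (v(w) = -12*2 = -24)
E(B, F) = -2*F
X(T, k) = 64 (X(T, k) = (-2*4)**2 = (-8)**2 = 64)
n(a) = (64 - a)/a
n(-167) + v(l(9, 10)) = (64 - 1*(-167))/(-167) - 24 = -(64 + 167)/167 - 24 = -1/167*231 - 24 = -231/167 - 24 = -4239/167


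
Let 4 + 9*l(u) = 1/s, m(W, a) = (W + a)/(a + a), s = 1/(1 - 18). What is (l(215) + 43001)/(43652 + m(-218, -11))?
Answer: 2837912/2881719 ≈ 0.98480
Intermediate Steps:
s = -1/17 (s = 1/(-17) = -1/17 ≈ -0.058824)
m(W, a) = (W + a)/(2*a) (m(W, a) = (W + a)/((2*a)) = (W + a)*(1/(2*a)) = (W + a)/(2*a))
l(u) = -7/3 (l(u) = -4/9 + 1/(9*(-1/17)) = -4/9 + (⅑)*(-17) = -4/9 - 17/9 = -7/3)
(l(215) + 43001)/(43652 + m(-218, -11)) = (-7/3 + 43001)/(43652 + (½)*(-218 - 11)/(-11)) = 128996/(3*(43652 + (½)*(-1/11)*(-229))) = 128996/(3*(43652 + 229/22)) = 128996/(3*(960573/22)) = (128996/3)*(22/960573) = 2837912/2881719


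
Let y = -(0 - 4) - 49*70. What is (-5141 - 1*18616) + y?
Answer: -27183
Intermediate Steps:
y = -3426 (y = -1*(-4) - 3430 = 4 - 3430 = -3426)
(-5141 - 1*18616) + y = (-5141 - 1*18616) - 3426 = (-5141 - 18616) - 3426 = -23757 - 3426 = -27183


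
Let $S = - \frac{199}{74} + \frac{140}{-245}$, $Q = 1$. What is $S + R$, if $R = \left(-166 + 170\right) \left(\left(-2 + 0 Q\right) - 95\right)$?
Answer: $- \frac{202673}{518} \approx -391.26$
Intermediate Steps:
$S = - \frac{1689}{518}$ ($S = \left(-199\right) \frac{1}{74} + 140 \left(- \frac{1}{245}\right) = - \frac{199}{74} - \frac{4}{7} = - \frac{1689}{518} \approx -3.2606$)
$R = -388$ ($R = \left(-166 + 170\right) \left(\left(-2 + 0 \cdot 1\right) - 95\right) = 4 \left(\left(-2 + 0\right) - 95\right) = 4 \left(-2 - 95\right) = 4 \left(-97\right) = -388$)
$S + R = - \frac{1689}{518} - 388 = - \frac{202673}{518}$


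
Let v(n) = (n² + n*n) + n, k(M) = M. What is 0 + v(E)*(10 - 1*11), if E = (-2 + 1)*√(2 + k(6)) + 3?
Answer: -37 + 26*√2 ≈ -0.23045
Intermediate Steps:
E = 3 - 2*√2 (E = (-2 + 1)*√(2 + 6) + 3 = -√8 + 3 = -2*√2 + 3 = 3 - 2*√2 ≈ 0.17157)
v(n) = n + 2*n² (v(n) = (n² + n²) + n = 2*n² + n = n + 2*n²)
0 + v(E)*(10 - 1*11) = 0 + ((3 - 2*√2)*(1 + 2*(3 - 2*√2)))*(10 - 1*11) = 0 + ((3 - 2*√2)*(1 + (6 - 4*√2)))*(10 - 11) = 0 + ((3 - 2*√2)*(7 - 4*√2))*(-1) = 0 - (3 - 2*√2)*(7 - 4*√2) = -(3 - 2*√2)*(7 - 4*√2)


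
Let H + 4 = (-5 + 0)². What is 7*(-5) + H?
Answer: -14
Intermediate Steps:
H = 21 (H = -4 + (-5 + 0)² = -4 + (-5)² = -4 + 25 = 21)
7*(-5) + H = 7*(-5) + 21 = -35 + 21 = -14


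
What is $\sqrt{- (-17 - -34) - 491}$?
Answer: $2 i \sqrt{127} \approx 22.539 i$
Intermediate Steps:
$\sqrt{- (-17 - -34) - 491} = \sqrt{- (-17 + 34) - 491} = \sqrt{\left(-1\right) 17 - 491} = \sqrt{-17 - 491} = \sqrt{-508} = 2 i \sqrt{127}$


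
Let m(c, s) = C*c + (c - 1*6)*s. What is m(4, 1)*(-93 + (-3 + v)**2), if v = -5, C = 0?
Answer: 58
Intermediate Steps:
m(c, s) = s*(-6 + c) (m(c, s) = 0*c + (c - 1*6)*s = 0 + (c - 6)*s = 0 + (-6 + c)*s = 0 + s*(-6 + c) = s*(-6 + c))
m(4, 1)*(-93 + (-3 + v)**2) = (1*(-6 + 4))*(-93 + (-3 - 5)**2) = (1*(-2))*(-93 + (-8)**2) = -2*(-93 + 64) = -2*(-29) = 58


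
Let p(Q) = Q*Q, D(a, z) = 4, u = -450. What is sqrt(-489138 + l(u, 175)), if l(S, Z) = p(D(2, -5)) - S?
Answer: 4*I*sqrt(30542) ≈ 699.05*I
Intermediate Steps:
p(Q) = Q**2
l(S, Z) = 16 - S (l(S, Z) = 4**2 - S = 16 - S)
sqrt(-489138 + l(u, 175)) = sqrt(-489138 + (16 - 1*(-450))) = sqrt(-489138 + (16 + 450)) = sqrt(-489138 + 466) = sqrt(-488672) = 4*I*sqrt(30542)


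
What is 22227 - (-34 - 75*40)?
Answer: 25261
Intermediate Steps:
22227 - (-34 - 75*40) = 22227 - (-34 - 3000) = 22227 - 1*(-3034) = 22227 + 3034 = 25261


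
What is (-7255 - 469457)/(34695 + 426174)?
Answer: -158904/153623 ≈ -1.0344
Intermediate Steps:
(-7255 - 469457)/(34695 + 426174) = -476712/460869 = -476712*1/460869 = -158904/153623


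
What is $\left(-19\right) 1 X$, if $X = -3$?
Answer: $57$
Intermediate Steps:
$\left(-19\right) 1 X = \left(-19\right) 1 \left(-3\right) = \left(-19\right) \left(-3\right) = 57$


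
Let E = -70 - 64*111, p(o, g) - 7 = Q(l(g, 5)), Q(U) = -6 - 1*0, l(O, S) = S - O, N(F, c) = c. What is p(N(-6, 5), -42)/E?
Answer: -1/7174 ≈ -0.00013939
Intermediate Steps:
Q(U) = -6 (Q(U) = -6 + 0 = -6)
p(o, g) = 1 (p(o, g) = 7 - 6 = 1)
E = -7174 (E = -70 - 7104 = -7174)
p(N(-6, 5), -42)/E = 1/(-7174) = 1*(-1/7174) = -1/7174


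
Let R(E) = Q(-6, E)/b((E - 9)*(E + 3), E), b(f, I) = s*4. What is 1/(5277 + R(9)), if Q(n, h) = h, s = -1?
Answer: 4/21099 ≈ 0.00018958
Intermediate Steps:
b(f, I) = -4 (b(f, I) = -1*4 = -4)
R(E) = -E/4 (R(E) = E/(-4) = E*(-¼) = -E/4)
1/(5277 + R(9)) = 1/(5277 - ¼*9) = 1/(5277 - 9/4) = 1/(21099/4) = 4/21099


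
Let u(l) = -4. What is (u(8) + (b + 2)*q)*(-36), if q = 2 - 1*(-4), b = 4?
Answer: -1152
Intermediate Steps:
q = 6 (q = 2 + 4 = 6)
(u(8) + (b + 2)*q)*(-36) = (-4 + (4 + 2)*6)*(-36) = (-4 + 6*6)*(-36) = (-4 + 36)*(-36) = 32*(-36) = -1152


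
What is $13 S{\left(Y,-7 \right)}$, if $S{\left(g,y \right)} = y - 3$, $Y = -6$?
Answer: $-130$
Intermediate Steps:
$S{\left(g,y \right)} = -3 + y$
$13 S{\left(Y,-7 \right)} = 13 \left(-3 - 7\right) = 13 \left(-10\right) = -130$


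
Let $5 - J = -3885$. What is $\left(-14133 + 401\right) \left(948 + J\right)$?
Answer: $-66435416$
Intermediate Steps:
$J = 3890$ ($J = 5 - -3885 = 5 + 3885 = 3890$)
$\left(-14133 + 401\right) \left(948 + J\right) = \left(-14133 + 401\right) \left(948 + 3890\right) = \left(-13732\right) 4838 = -66435416$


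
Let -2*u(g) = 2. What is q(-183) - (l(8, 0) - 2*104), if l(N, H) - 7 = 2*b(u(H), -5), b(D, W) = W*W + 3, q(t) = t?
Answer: -38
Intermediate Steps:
u(g) = -1 (u(g) = -½*2 = -1)
b(D, W) = 3 + W² (b(D, W) = W² + 3 = 3 + W²)
l(N, H) = 63 (l(N, H) = 7 + 2*(3 + (-5)²) = 7 + 2*(3 + 25) = 7 + 2*28 = 7 + 56 = 63)
q(-183) - (l(8, 0) - 2*104) = -183 - (63 - 2*104) = -183 - (63 - 208) = -183 - 1*(-145) = -183 + 145 = -38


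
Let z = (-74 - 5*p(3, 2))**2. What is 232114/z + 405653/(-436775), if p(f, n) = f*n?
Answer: 48497024751/2362079200 ≈ 20.531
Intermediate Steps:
z = 10816 (z = (-74 - 15*2)**2 = (-74 - 5*6)**2 = (-74 - 30)**2 = (-104)**2 = 10816)
232114/z + 405653/(-436775) = 232114/10816 + 405653/(-436775) = 232114*(1/10816) + 405653*(-1/436775) = 116057/5408 - 405653/436775 = 48497024751/2362079200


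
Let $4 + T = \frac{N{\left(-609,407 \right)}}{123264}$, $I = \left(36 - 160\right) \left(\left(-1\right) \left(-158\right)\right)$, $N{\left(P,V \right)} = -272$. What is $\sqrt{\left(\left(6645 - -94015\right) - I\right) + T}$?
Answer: $\frac{5 \sqrt{7929903322}}{1284} \approx 346.77$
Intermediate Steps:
$I = -19592$ ($I = \left(-124\right) 158 = -19592$)
$T = - \frac{30833}{7704}$ ($T = -4 - \frac{272}{123264} = -4 - \frac{17}{7704} = - \frac{30833}{7704} \approx -4.0022$)
$\sqrt{\left(\left(6645 - -94015\right) - I\right) + T} = \sqrt{\left(\left(6645 - -94015\right) - -19592\right) - \frac{30833}{7704}} = \sqrt{\left(\left(6645 + 94015\right) + 19592\right) - \frac{30833}{7704}} = \sqrt{\left(100660 + 19592\right) - \frac{30833}{7704}} = \sqrt{120252 - \frac{30833}{7704}} = \sqrt{\frac{926390575}{7704}} = \frac{5 \sqrt{7929903322}}{1284}$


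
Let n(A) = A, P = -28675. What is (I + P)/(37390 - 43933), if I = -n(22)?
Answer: 28697/6543 ≈ 4.3859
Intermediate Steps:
I = -22 (I = -1*22 = -22)
(I + P)/(37390 - 43933) = (-22 - 28675)/(37390 - 43933) = -28697/(-6543) = -28697*(-1/6543) = 28697/6543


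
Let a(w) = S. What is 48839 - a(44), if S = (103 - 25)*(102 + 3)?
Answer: 40649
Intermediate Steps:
S = 8190 (S = 78*105 = 8190)
a(w) = 8190
48839 - a(44) = 48839 - 1*8190 = 48839 - 8190 = 40649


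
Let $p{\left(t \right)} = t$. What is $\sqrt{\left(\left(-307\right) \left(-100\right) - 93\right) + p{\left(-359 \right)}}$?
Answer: $2 \sqrt{7562} \approx 173.92$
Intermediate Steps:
$\sqrt{\left(\left(-307\right) \left(-100\right) - 93\right) + p{\left(-359 \right)}} = \sqrt{\left(\left(-307\right) \left(-100\right) - 93\right) - 359} = \sqrt{\left(30700 - 93\right) - 359} = \sqrt{30607 - 359} = \sqrt{30248} = 2 \sqrt{7562}$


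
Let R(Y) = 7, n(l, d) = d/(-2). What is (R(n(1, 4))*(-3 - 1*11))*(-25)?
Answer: 2450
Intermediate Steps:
n(l, d) = -d/2 (n(l, d) = d*(-1/2) = -d/2)
(R(n(1, 4))*(-3 - 1*11))*(-25) = (7*(-3 - 1*11))*(-25) = (7*(-3 - 11))*(-25) = (7*(-14))*(-25) = -98*(-25) = 2450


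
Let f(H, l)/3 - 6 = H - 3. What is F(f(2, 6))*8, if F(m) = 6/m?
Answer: 16/5 ≈ 3.2000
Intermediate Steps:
f(H, l) = 9 + 3*H (f(H, l) = 18 + 3*(H - 3) = 18 + 3*(-3 + H) = 18 + (-9 + 3*H) = 9 + 3*H)
F(f(2, 6))*8 = (6/(9 + 3*2))*8 = (6/(9 + 6))*8 = (6/15)*8 = (6*(1/15))*8 = (⅖)*8 = 16/5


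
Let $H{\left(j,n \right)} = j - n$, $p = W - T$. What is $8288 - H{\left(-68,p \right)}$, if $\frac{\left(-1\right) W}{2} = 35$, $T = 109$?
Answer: $8177$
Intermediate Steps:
$W = -70$ ($W = \left(-2\right) 35 = -70$)
$p = -179$ ($p = -70 - 109 = -179$)
$8288 - H{\left(-68,p \right)} = 8288 - \left(-68 - -179\right) = 8288 - \left(-68 + 179\right) = 8288 - 111 = 8177$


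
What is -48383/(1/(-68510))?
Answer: 3314719330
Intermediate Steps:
-48383/(1/(-68510)) = -48383/(-1/68510) = -48383*(-68510) = 3314719330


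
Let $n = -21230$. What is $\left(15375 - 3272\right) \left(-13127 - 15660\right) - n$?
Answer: $-348387831$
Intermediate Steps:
$\left(15375 - 3272\right) \left(-13127 - 15660\right) - n = \left(15375 - 3272\right) \left(-13127 - 15660\right) - -21230 = 12103 \left(-28787\right) + 21230 = -348409061 + 21230 = -348387831$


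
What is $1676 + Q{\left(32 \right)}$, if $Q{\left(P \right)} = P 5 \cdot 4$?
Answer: $2316$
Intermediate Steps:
$Q{\left(P \right)} = 20 P$ ($Q{\left(P \right)} = 5 P 4 = 20 P$)
$1676 + Q{\left(32 \right)} = 1676 + 20 \cdot 32 = 1676 + 640 = 2316$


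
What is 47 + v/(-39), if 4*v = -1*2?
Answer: 3667/78 ≈ 47.013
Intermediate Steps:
v = -1/2 (v = (-1*2)/4 = (1/4)*(-2) = -1/2 ≈ -0.50000)
47 + v/(-39) = 47 - 1/2/(-39) = 47 - 1/39*(-1/2) = 47 + 1/78 = 3667/78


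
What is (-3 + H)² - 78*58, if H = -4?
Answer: -4475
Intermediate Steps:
(-3 + H)² - 78*58 = (-3 - 4)² - 78*58 = (-7)² - 4524 = 49 - 4524 = -4475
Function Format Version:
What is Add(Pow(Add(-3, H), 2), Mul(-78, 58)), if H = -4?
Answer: -4475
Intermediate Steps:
Add(Pow(Add(-3, H), 2), Mul(-78, 58)) = Add(Pow(Add(-3, -4), 2), Mul(-78, 58)) = Add(Pow(-7, 2), -4524) = Add(49, -4524) = -4475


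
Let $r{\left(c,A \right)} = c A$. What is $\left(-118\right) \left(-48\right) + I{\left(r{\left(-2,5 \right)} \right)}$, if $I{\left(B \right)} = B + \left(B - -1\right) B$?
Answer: $5744$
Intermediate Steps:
$r{\left(c,A \right)} = A c$
$I{\left(B \right)} = B + B \left(1 + B\right)$ ($I{\left(B \right)} = B + \left(B + 1\right) B = B + \left(1 + B\right) B = B + B \left(1 + B\right)$)
$\left(-118\right) \left(-48\right) + I{\left(r{\left(-2,5 \right)} \right)} = \left(-118\right) \left(-48\right) + 5 \left(-2\right) \left(2 + 5 \left(-2\right)\right) = 5664 - 10 \left(2 - 10\right) = 5664 - -80 = 5664 + 80 = 5744$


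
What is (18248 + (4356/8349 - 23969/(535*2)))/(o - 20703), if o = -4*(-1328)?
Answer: -448544833/378772510 ≈ -1.1842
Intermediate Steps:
o = 5312
(18248 + (4356/8349 - 23969/(535*2)))/(o - 20703) = (18248 + (4356/8349 - 23969/(535*2)))/(5312 - 20703) = (18248 + (4356*(1/8349) - 23969/1070))/(-15391) = (18248 + (12/23 - 23969*1/1070))*(-1/15391) = (18248 + (12/23 - 23969/1070))*(-1/15391) = (18248 - 538447/24610)*(-1/15391) = (448544833/24610)*(-1/15391) = -448544833/378772510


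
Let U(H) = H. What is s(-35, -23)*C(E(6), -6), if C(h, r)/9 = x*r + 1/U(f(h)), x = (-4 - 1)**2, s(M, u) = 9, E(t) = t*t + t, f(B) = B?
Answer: -170073/14 ≈ -12148.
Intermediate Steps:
E(t) = t + t**2 (E(t) = t**2 + t = t + t**2)
x = 25 (x = (-5)**2 = 25)
C(h, r) = 9/h + 225*r (C(h, r) = 9*(25*r + 1/h) = 9*(1/h + 25*r) = 9/h + 225*r)
s(-35, -23)*C(E(6), -6) = 9*(9/((6*(1 + 6))) + 225*(-6)) = 9*(9/((6*7)) - 1350) = 9*(9/42 - 1350) = 9*(9*(1/42) - 1350) = 9*(3/14 - 1350) = 9*(-18897/14) = -170073/14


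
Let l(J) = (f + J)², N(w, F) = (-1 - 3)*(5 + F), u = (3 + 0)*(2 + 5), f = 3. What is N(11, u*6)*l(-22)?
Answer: -189164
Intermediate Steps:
u = 21 (u = 3*7 = 21)
N(w, F) = -20 - 4*F (N(w, F) = -4*(5 + F) = -20 - 4*F)
l(J) = (3 + J)²
N(11, u*6)*l(-22) = (-20 - 84*6)*(3 - 22)² = (-20 - 4*126)*(-19)² = (-20 - 504)*361 = -524*361 = -189164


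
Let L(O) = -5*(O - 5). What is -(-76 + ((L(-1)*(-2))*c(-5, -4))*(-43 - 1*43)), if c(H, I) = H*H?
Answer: -128924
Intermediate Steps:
c(H, I) = H²
L(O) = 25 - 5*O (L(O) = -5*(-5 + O) = 25 - 5*O)
-(-76 + ((L(-1)*(-2))*c(-5, -4))*(-43 - 1*43)) = -(-76 + (((25 - 5*(-1))*(-2))*(-5)²)*(-43 - 1*43)) = -(-76 + (((25 + 5)*(-2))*25)*(-43 - 43)) = -(-76 + ((30*(-2))*25)*(-86)) = -(-76 - 60*25*(-86)) = -(-76 - 1500*(-86)) = -(-76 + 129000) = -1*128924 = -128924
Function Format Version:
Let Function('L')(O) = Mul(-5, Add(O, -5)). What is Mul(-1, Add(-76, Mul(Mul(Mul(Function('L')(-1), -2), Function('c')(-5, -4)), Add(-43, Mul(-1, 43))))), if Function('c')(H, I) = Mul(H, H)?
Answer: -128924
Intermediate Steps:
Function('c')(H, I) = Pow(H, 2)
Function('L')(O) = Add(25, Mul(-5, O)) (Function('L')(O) = Mul(-5, Add(-5, O)) = Add(25, Mul(-5, O)))
Mul(-1, Add(-76, Mul(Mul(Mul(Function('L')(-1), -2), Function('c')(-5, -4)), Add(-43, Mul(-1, 43))))) = Mul(-1, Add(-76, Mul(Mul(Mul(Add(25, Mul(-5, -1)), -2), Pow(-5, 2)), Add(-43, Mul(-1, 43))))) = Mul(-1, Add(-76, Mul(Mul(Mul(Add(25, 5), -2), 25), Add(-43, -43)))) = Mul(-1, Add(-76, Mul(Mul(Mul(30, -2), 25), -86))) = Mul(-1, Add(-76, Mul(Mul(-60, 25), -86))) = Mul(-1, Add(-76, Mul(-1500, -86))) = Mul(-1, Add(-76, 129000)) = Mul(-1, 128924) = -128924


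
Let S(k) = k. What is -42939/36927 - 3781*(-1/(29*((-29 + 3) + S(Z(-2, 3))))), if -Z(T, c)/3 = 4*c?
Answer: -24091701/7377194 ≈ -3.2657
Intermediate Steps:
Z(T, c) = -12*c
-42939/36927 - 3781*(-1/(29*((-29 + 3) + S(Z(-2, 3))))) = -42939/36927 - 3781*(-1/(29*((-29 + 3) - 12*3))) = -42939*1/36927 - 3781*(-1/(29*(-26 - 36))) = -4771/4103 - 3781/((-29*(-62))) = -4771/4103 - 3781/1798 = -24091701/7377194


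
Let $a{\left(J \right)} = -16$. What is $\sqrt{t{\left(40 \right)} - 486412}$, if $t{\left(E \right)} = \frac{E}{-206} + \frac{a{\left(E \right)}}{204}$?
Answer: $\frac{2 i \sqrt{3355516157001}}{5253} \approx 697.43 i$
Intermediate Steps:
$t{\left(E \right)} = - \frac{4}{51} - \frac{E}{206}$ ($t{\left(E \right)} = \frac{E}{-206} - \frac{16}{204} = E \left(- \frac{1}{206}\right) - \frac{4}{51} = - \frac{E}{206} - \frac{4}{51} = - \frac{4}{51} - \frac{E}{206}$)
$\sqrt{t{\left(40 \right)} - 486412} = \sqrt{\left(- \frac{4}{51} - \frac{20}{103}\right) - 486412} = \sqrt{- \frac{1432}{5253} - 486412} = \sqrt{- \frac{2555123668}{5253}} = \frac{2 i \sqrt{3355516157001}}{5253}$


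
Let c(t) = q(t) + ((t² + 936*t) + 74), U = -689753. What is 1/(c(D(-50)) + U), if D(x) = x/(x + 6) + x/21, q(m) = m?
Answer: -213444/147456427901 ≈ -1.4475e-6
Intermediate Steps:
D(x) = x/21 + x/(6 + x) (D(x) = x/(6 + x) + x*(1/21) = x/(6 + x) + x/21 = x/21 + x/(6 + x))
c(t) = 74 + t² + 937*t (c(t) = t + ((t² + 936*t) + 74) = t + (74 + t² + 936*t) = 74 + t² + 937*t)
1/(c(D(-50)) + U) = 1/((74 + ((1/21)*(-50)*(27 - 50)/(6 - 50))² + 937*((1/21)*(-50)*(27 - 50)/(6 - 50))) - 689753) = 1/((74 + ((1/21)*(-50)*(-23)/(-44))² + 937*((1/21)*(-50)*(-23)/(-44))) - 689753) = 1/((74 + ((1/21)*(-50)*(-1/44)*(-23))² + 937*((1/21)*(-50)*(-1/44)*(-23))) - 689753) = 1/((74 + (-575/462)² + 937*(-575/462)) - 689753) = 1/((74 + 330625/213444 - 538775/462) - 689753) = 1/(-232788569/213444 - 689753) = 1/(-147456427901/213444) = -213444/147456427901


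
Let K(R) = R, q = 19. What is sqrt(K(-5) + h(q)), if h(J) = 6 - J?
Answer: 3*I*sqrt(2) ≈ 4.2426*I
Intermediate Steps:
sqrt(K(-5) + h(q)) = sqrt(-5 + (6 - 1*19)) = sqrt(-5 + (6 - 19)) = sqrt(-5 - 13) = sqrt(-18) = 3*I*sqrt(2)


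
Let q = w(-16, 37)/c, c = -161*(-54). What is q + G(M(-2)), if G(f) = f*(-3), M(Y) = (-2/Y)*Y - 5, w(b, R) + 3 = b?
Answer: 182555/8694 ≈ 20.998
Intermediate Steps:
w(b, R) = -3 + b
M(Y) = -7 (M(Y) = -2 - 5 = -7)
G(f) = -3*f
c = 8694
q = -19/8694 (q = (-3 - 16)/8694 = -19*1/8694 = -19/8694 ≈ -0.0021854)
q + G(M(-2)) = -19/8694 - 3*(-7) = -19/8694 + 21 = 182555/8694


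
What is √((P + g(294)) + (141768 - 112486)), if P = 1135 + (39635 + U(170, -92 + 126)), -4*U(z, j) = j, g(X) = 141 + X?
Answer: √281914/2 ≈ 265.48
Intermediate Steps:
U(z, j) = -j/4
P = 81523/2 (P = 1135 + (39635 - (-92 + 126)/4) = 1135 + (39635 - ¼*34) = 1135 + (39635 - 17/2) = 1135 + 79253/2 = 81523/2 ≈ 40762.)
√((P + g(294)) + (141768 - 112486)) = √((81523/2 + (141 + 294)) + (141768 - 112486)) = √((81523/2 + 435) + 29282) = √(82393/2 + 29282) = √(140957/2) = √281914/2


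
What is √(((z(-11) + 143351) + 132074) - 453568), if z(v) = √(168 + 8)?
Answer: √(-178143 + 4*√11) ≈ 422.05*I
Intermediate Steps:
z(v) = 4*√11 (z(v) = √176 = 4*√11)
√(((z(-11) + 143351) + 132074) - 453568) = √(((4*√11 + 143351) + 132074) - 453568) = √(((143351 + 4*√11) + 132074) - 453568) = √((275425 + 4*√11) - 453568) = √(-178143 + 4*√11)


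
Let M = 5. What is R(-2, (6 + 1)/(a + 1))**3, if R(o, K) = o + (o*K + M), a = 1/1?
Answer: -64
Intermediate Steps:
a = 1
R(o, K) = 5 + o + K*o (R(o, K) = o + (o*K + 5) = o + (K*o + 5) = o + (5 + K*o) = 5 + o + K*o)
R(-2, (6 + 1)/(a + 1))**3 = (5 - 2 + ((6 + 1)/(1 + 1))*(-2))**3 = (5 - 2 + (7/2)*(-2))**3 = (5 - 2 - 7)**3 = (-4)**3 = -64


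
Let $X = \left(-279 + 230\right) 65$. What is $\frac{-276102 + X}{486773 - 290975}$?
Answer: $- \frac{279287}{195798} \approx -1.4264$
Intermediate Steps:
$X = -3185$ ($X = \left(-49\right) 65 = -3185$)
$\frac{-276102 + X}{486773 - 290975} = \frac{-276102 - 3185}{486773 - 290975} = - \frac{279287}{195798}$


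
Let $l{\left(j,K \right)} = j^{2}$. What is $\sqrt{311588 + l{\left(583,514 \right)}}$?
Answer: $\sqrt{651477} \approx 807.14$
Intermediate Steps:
$\sqrt{311588 + l{\left(583,514 \right)}} = \sqrt{311588 + 583^{2}} = \sqrt{311588 + 339889} = \sqrt{651477}$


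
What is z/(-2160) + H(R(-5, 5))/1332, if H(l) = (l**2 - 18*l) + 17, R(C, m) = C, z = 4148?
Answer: -36389/19980 ≈ -1.8213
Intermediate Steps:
H(l) = 17 + l**2 - 18*l
z/(-2160) + H(R(-5, 5))/1332 = 4148/(-2160) + (17 + (-5)**2 - 18*(-5))/1332 = 4148*(-1/2160) + (17 + 25 + 90)*(1/1332) = -1037/540 + 132*(1/1332) = -1037/540 + 11/111 = -36389/19980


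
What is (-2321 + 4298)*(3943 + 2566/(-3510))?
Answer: 4559411438/585 ≈ 7.7939e+6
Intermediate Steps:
(-2321 + 4298)*(3943 + 2566/(-3510)) = 1977*(3943 + 2566*(-1/3510)) = 1977*(3943 - 1283/1755) = 1977*(6918682/1755) = 4559411438/585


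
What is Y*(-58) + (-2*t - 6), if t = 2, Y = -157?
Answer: 9096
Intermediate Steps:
Y*(-58) + (-2*t - 6) = -157*(-58) + (-2*2 - 6) = 9106 + (-4 - 6) = 9106 - 10 = 9096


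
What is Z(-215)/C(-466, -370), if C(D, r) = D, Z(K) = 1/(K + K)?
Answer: 1/200380 ≈ 4.9905e-6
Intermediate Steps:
Z(K) = 1/(2*K)
Z(-215)/C(-466, -370) = ((½)/(-215))/(-466) = ((½)*(-1/215))*(-1/466) = -1/430*(-1/466) = 1/200380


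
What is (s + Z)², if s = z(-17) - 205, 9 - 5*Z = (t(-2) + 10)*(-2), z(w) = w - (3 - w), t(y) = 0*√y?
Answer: 1394761/25 ≈ 55790.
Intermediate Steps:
t(y) = 0
z(w) = -3 + 2*w (z(w) = w + (-3 + w) = -3 + 2*w)
Z = 29/5 (Z = 9/5 - (0 + 10)*(-2)/5 = 9/5 - 2*(-2) = 9/5 - ⅕*(-20) = 9/5 + 4 = 29/5 ≈ 5.8000)
s = -242 (s = (-3 + 2*(-17)) - 205 = (-3 - 34) - 205 = -37 - 205 = -242)
(s + Z)² = (-242 + 29/5)² = (-1181/5)² = 1394761/25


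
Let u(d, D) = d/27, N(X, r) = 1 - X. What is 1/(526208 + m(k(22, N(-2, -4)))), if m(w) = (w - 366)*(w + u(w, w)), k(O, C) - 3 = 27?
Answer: 3/1547264 ≈ 1.9389e-6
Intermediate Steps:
u(d, D) = d/27 (u(d, D) = d*(1/27) = d/27)
k(O, C) = 30 (k(O, C) = 3 + 27 = 30)
m(w) = 28*w*(-366 + w)/27 (m(w) = (w - 366)*(w + w/27) = (-366 + w)*(28*w/27) = 28*w*(-366 + w)/27)
1/(526208 + m(k(22, N(-2, -4)))) = 1/(526208 + (28/27)*30*(-366 + 30)) = 1/(526208 + (28/27)*30*(-336)) = 1/(526208 - 31360/3) = 1/(1547264/3) = 3/1547264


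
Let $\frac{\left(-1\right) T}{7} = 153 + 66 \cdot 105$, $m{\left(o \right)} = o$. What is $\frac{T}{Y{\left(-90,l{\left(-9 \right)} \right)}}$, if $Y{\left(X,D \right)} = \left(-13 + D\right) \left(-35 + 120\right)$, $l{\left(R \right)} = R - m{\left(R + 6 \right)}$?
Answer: $\frac{49581}{1615} \approx 30.7$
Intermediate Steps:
$l{\left(R \right)} = -6$ ($l{\left(R \right)} = R - \left(R + 6\right) = R - \left(6 + R\right) = -6$)
$T = -49581$ ($T = - 7 \left(153 + 66 \cdot 105\right) = - 7 \left(153 + 6930\right) = \left(-7\right) 7083 = -49581$)
$Y{\left(X,D \right)} = -1105 + 85 D$ ($Y{\left(X,D \right)} = \left(-13 + D\right) 85 = -1105 + 85 D$)
$\frac{T}{Y{\left(-90,l{\left(-9 \right)} \right)}} = - \frac{49581}{-1105 + 85 \left(-6\right)} = - \frac{49581}{-1105 - 510} = - \frac{49581}{-1615} = \left(-49581\right) \left(- \frac{1}{1615}\right) = \frac{49581}{1615}$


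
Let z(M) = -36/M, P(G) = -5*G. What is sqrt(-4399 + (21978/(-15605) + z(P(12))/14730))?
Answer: I*sqrt(1033340621183005998)/15324110 ≈ 66.336*I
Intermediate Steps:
sqrt(-4399 + (21978/(-15605) + z(P(12))/14730)) = sqrt(-4399 + (21978/(-15605) - 36/((-5*12))/14730)) = sqrt(-4399 + (21978*(-1/15605) - 36/(-60)*(1/14730))) = sqrt(-4399 + (-21978/15605 - 36*(-1/60)*(1/14730))) = sqrt(-4399 + (-21978/15605 + (3/5)*(1/14730))) = sqrt(-4399 + (-21978/15605 + 1/24550)) = sqrt(-4399 - 107908859/76620550) = sqrt(-337161708309/76620550) = I*sqrt(1033340621183005998)/15324110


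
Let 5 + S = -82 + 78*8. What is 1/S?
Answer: 1/537 ≈ 0.0018622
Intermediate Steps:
S = 537 (S = -5 + (-82 + 78*8) = -5 + (-82 + 624) = -5 + 542 = 537)
1/S = 1/537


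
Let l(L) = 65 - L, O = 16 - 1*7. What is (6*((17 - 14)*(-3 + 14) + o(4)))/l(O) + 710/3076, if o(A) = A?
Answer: 90329/21532 ≈ 4.1951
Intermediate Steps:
O = 9 (O = 16 - 7 = 9)
(6*((17 - 14)*(-3 + 14) + o(4)))/l(O) + 710/3076 = (6*((17 - 14)*(-3 + 14) + 4))/(65 - 1*9) + 710/3076 = (6*(3*11 + 4))/(65 - 9) + 710*(1/3076) = (6*(33 + 4))/56 + 355/1538 = (6*37)*(1/56) + 355/1538 = 222*(1/56) + 355/1538 = 111/28 + 355/1538 = 90329/21532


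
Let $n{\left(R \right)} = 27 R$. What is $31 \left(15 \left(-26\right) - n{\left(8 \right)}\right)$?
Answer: $-18786$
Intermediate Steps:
$31 \left(15 \left(-26\right) - n{\left(8 \right)}\right) = 31 \left(15 \left(-26\right) - 27 \cdot 8\right) = 31 \left(-390 - 216\right) = 31 \left(-606\right) = -18786$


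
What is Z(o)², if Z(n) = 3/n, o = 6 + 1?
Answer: 9/49 ≈ 0.18367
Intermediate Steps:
o = 7
Z(o)² = (3/7)² = 9/49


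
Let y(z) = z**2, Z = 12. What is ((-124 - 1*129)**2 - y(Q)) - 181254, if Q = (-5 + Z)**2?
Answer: -119646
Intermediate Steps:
Q = 49 (Q = (-5 + 12)**2 = 7**2 = 49)
((-124 - 1*129)**2 - y(Q)) - 181254 = ((-124 - 1*129)**2 - 1*49**2) - 181254 = ((-124 - 129)**2 - 1*2401) - 181254 = ((-253)**2 - 2401) - 181254 = (64009 - 2401) - 181254 = 61608 - 181254 = -119646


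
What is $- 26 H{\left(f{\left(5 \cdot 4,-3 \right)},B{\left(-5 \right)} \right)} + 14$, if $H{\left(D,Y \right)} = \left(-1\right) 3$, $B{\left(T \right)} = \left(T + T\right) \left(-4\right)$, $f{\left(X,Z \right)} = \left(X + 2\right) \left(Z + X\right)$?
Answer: $92$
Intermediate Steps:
$f{\left(X,Z \right)} = \left(2 + X\right) \left(X + Z\right)$
$B{\left(T \right)} = - 8 T$ ($B{\left(T \right)} = 2 T \left(-4\right) = - 8 T$)
$H{\left(D,Y \right)} = -3$
$- 26 H{\left(f{\left(5 \cdot 4,-3 \right)},B{\left(-5 \right)} \right)} + 14 = \left(-26\right) \left(-3\right) + 14 = 78 + 14 = 92$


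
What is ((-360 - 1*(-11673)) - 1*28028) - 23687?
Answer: -40402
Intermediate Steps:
((-360 - 1*(-11673)) - 1*28028) - 23687 = ((-360 + 11673) - 28028) - 23687 = (11313 - 28028) - 23687 = -16715 - 23687 = -40402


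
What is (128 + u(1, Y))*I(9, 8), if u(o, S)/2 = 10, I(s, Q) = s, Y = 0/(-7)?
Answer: 1332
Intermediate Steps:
Y = 0 (Y = 0*(-1/7) = 0)
u(o, S) = 20 (u(o, S) = 2*10 = 20)
(128 + u(1, Y))*I(9, 8) = (128 + 20)*9 = 148*9 = 1332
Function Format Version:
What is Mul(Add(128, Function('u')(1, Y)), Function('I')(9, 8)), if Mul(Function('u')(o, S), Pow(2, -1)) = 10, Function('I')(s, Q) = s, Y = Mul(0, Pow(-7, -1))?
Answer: 1332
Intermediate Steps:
Y = 0 (Y = Mul(0, Rational(-1, 7)) = 0)
Function('u')(o, S) = 20 (Function('u')(o, S) = Mul(2, 10) = 20)
Mul(Add(128, Function('u')(1, Y)), Function('I')(9, 8)) = Mul(Add(128, 20), 9) = Mul(148, 9) = 1332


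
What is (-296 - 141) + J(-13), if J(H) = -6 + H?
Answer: -456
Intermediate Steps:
(-296 - 141) + J(-13) = (-296 - 141) + (-6 - 13) = -437 - 19 = -456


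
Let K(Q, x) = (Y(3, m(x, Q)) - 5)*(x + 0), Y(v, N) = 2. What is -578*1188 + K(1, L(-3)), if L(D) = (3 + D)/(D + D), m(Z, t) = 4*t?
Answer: -686664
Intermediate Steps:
L(D) = (3 + D)/(2*D) (L(D) = (3 + D)/((2*D)) = (3 + D)*(1/(2*D)) = (3 + D)/(2*D))
K(Q, x) = -3*x (K(Q, x) = (2 - 5)*(x + 0) = -3*x)
-578*1188 + K(1, L(-3)) = -578*1188 - 3*(3 - 3)/(2*(-3)) = -686664 - 3*(-1)*0/(2*3) = -686664 - 3*0 = -686664 + 0 = -686664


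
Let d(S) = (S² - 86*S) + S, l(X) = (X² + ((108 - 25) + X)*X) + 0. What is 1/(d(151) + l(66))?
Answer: 1/24156 ≈ 4.1398e-5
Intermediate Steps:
l(X) = X² + X*(83 + X) (l(X) = (X² + (83 + X)*X) + 0 = (X² + X*(83 + X)) + 0 = X² + X*(83 + X))
d(S) = S² - 85*S
1/(d(151) + l(66)) = 1/(151*(-85 + 151) + 66*(83 + 2*66)) = 1/(151*66 + 66*(83 + 132)) = 1/(9966 + 66*215) = 1/(9966 + 14190) = 1/24156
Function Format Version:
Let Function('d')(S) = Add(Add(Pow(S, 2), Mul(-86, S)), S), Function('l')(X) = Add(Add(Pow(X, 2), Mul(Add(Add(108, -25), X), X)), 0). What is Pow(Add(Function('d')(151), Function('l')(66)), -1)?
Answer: Rational(1, 24156) ≈ 4.1398e-5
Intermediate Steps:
Function('l')(X) = Add(Pow(X, 2), Mul(X, Add(83, X))) (Function('l')(X) = Add(Add(Pow(X, 2), Mul(Add(83, X), X)), 0) = Add(Add(Pow(X, 2), Mul(X, Add(83, X))), 0) = Add(Pow(X, 2), Mul(X, Add(83, X))))
Function('d')(S) = Add(Pow(S, 2), Mul(-85, S))
Pow(Add(Function('d')(151), Function('l')(66)), -1) = Pow(Add(Mul(151, Add(-85, 151)), Mul(66, Add(83, Mul(2, 66)))), -1) = Pow(Add(Mul(151, 66), Mul(66, Add(83, 132))), -1) = Pow(Add(9966, Mul(66, 215)), -1) = Pow(Add(9966, 14190), -1) = Pow(24156, -1) = Rational(1, 24156)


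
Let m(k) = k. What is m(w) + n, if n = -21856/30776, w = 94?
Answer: 358886/3847 ≈ 93.290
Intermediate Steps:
n = -2732/3847 (n = -21856*1/30776 = -2732/3847 ≈ -0.71016)
m(w) + n = 94 - 2732/3847 = 358886/3847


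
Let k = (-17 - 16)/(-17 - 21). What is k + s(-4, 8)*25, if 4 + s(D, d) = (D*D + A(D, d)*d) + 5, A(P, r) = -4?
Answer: -14217/38 ≈ -374.13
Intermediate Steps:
s(D, d) = 1 + D² - 4*d (s(D, d) = -4 + ((D*D - 4*d) + 5) = -4 + ((D² - 4*d) + 5) = -4 + (5 + D² - 4*d) = 1 + D² - 4*d)
k = 33/38 (k = -33/(-38) = -33*(-1/38) = 33/38 ≈ 0.86842)
k + s(-4, 8)*25 = 33/38 + (1 + (-4)² - 4*8)*25 = 33/38 + (1 + 16 - 32)*25 = 33/38 - 15*25 = 33/38 - 375 = -14217/38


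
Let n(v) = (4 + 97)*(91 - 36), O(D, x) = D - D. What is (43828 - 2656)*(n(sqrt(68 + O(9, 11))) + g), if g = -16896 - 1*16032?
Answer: -1127001156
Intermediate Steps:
g = -32928 (g = -16896 - 16032 = -32928)
O(D, x) = 0
n(v) = 5555 (n(v) = 101*55 = 5555)
(43828 - 2656)*(n(sqrt(68 + O(9, 11))) + g) = (43828 - 2656)*(5555 - 32928) = 41172*(-27373) = -1127001156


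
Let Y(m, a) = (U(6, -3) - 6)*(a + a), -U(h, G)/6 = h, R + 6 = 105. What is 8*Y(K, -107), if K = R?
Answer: 71904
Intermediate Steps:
R = 99 (R = -6 + 105 = 99)
U(h, G) = -6*h
K = 99
Y(m, a) = -84*a (Y(m, a) = (-6*6 - 6)*(a + a) = (-36 - 6)*(2*a) = -84*a)
8*Y(K, -107) = 8*(-84*(-107)) = 8*8988 = 71904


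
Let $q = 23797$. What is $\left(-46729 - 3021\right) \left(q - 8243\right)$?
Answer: $-773811500$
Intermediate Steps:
$\left(-46729 - 3021\right) \left(q - 8243\right) = \left(-46729 - 3021\right) \left(23797 - 8243\right) = \left(-49750\right) 15554 = -773811500$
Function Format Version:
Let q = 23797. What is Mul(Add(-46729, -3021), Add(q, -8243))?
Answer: -773811500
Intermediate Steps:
Mul(Add(-46729, -3021), Add(q, -8243)) = Mul(Add(-46729, -3021), Add(23797, -8243)) = Mul(-49750, 15554) = -773811500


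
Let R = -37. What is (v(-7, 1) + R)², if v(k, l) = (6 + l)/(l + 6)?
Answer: 1296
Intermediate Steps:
v(k, l) = 1 (v(k, l) = (6 + l)/(6 + l) = 1)
(v(-7, 1) + R)² = (1 - 37)² = (-36)² = 1296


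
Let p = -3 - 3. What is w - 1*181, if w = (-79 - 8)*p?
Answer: 341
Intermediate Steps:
p = -6
w = 522 (w = (-79 - 8)*(-6) = -87*(-6) = 522)
w - 1*181 = 522 - 1*181 = 522 - 181 = 341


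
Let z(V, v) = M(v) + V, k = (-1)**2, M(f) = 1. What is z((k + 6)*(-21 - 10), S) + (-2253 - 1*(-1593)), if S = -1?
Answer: -876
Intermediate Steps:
k = 1
z(V, v) = 1 + V
z((k + 6)*(-21 - 10), S) + (-2253 - 1*(-1593)) = (1 + (1 + 6)*(-21 - 10)) + (-2253 - 1*(-1593)) = (1 + 7*(-31)) + (-2253 + 1593) = (1 - 217) - 660 = -216 - 660 = -876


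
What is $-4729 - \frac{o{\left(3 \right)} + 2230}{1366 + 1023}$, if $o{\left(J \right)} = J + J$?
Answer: $- \frac{11299817}{2389} \approx -4729.9$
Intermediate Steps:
$o{\left(J \right)} = 2 J$
$-4729 - \frac{o{\left(3 \right)} + 2230}{1366 + 1023} = -4729 - \frac{2 \cdot 3 + 2230}{1366 + 1023} = -4729 - \frac{6 + 2230}{2389} = -4729 - 2236 \cdot \frac{1}{2389} = -4729 - \frac{2236}{2389} = - \frac{11299817}{2389}$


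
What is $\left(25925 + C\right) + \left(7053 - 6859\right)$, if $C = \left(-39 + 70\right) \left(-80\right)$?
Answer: $23639$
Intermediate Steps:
$C = -2480$ ($C = 31 \left(-80\right) = -2480$)
$\left(25925 + C\right) + \left(7053 - 6859\right) = \left(25925 - 2480\right) + \left(7053 - 6859\right) = 23445 + 194 = 23639$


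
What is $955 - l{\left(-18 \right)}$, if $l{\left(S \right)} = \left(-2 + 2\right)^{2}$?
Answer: $955$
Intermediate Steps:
$l{\left(S \right)} = 0$ ($l{\left(S \right)} = 0^{2} = 0$)
$955 - l{\left(-18 \right)} = 955 - 0 = 955 + 0 = 955$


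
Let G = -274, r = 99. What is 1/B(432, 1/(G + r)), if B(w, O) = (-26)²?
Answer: 1/676 ≈ 0.0014793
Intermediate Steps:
B(w, O) = 676
1/B(432, 1/(G + r)) = 1/676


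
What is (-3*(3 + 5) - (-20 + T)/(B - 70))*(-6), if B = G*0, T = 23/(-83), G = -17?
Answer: 423369/2905 ≈ 145.74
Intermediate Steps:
T = -23/83 (T = 23*(-1/83) = -23/83 ≈ -0.27711)
B = 0 (B = -17*0 = 0)
(-3*(3 + 5) - (-20 + T)/(B - 70))*(-6) = (-3*(3 + 5) - (-20 - 23/83)/(0 - 70))*(-6) = (-3*8 - (-1683)/(83*(-70)))*(-6) = (-24 - (-1683)*(-1)/(83*70))*(-6) = (-24 - 1*1683/5810)*(-6) = (-24 - 1683/5810)*(-6) = -141123/5810*(-6) = 423369/2905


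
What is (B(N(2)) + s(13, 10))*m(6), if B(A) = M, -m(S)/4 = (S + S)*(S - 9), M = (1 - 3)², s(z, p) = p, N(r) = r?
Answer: 2016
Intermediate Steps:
M = 4 (M = (-2)² = 4)
m(S) = -8*S*(-9 + S) (m(S) = -4*(S + S)*(S - 9) = -4*2*S*(-9 + S) = -8*S*(-9 + S))
B(A) = 4
(B(N(2)) + s(13, 10))*m(6) = (4 + 10)*(8*6*(9 - 1*6)) = 14*(8*6*(9 - 6)) = 14*(8*6*3) = 14*144 = 2016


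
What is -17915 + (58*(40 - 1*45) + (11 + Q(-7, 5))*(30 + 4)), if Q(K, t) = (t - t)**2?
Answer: -17831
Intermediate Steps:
Q(K, t) = 0 (Q(K, t) = 0**2 = 0)
-17915 + (58*(40 - 1*45) + (11 + Q(-7, 5))*(30 + 4)) = -17915 + (58*(40 - 1*45) + (11 + 0)*(30 + 4)) = -17915 + (58*(40 - 45) + 11*34) = -17915 + (58*(-5) + 374) = -17915 + (-290 + 374) = -17915 + 84 = -17831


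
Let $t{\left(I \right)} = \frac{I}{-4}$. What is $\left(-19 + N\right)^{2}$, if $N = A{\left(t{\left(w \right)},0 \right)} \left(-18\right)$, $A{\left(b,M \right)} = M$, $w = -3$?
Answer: $361$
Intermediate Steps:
$t{\left(I \right)} = - \frac{I}{4}$ ($t{\left(I \right)} = I \left(- \frac{1}{4}\right) = - \frac{I}{4}$)
$N = 0$ ($N = 0 \left(-18\right) = 0$)
$\left(-19 + N\right)^{2} = \left(-19 + 0\right)^{2} = \left(-19\right)^{2} = 361$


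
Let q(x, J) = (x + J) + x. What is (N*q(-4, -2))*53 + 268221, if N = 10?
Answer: 262921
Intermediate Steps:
q(x, J) = J + 2*x (q(x, J) = (J + x) + x = J + 2*x)
(N*q(-4, -2))*53 + 268221 = (10*(-2 + 2*(-4)))*53 + 268221 = (10*(-2 - 8))*53 + 268221 = (10*(-10))*53 + 268221 = -100*53 + 268221 = -5300 + 268221 = 262921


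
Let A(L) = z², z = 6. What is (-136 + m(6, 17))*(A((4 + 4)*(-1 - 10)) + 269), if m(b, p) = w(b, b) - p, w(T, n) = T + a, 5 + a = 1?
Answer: -46055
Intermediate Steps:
a = -4 (a = -5 + 1 = -4)
w(T, n) = -4 + T (w(T, n) = T - 4 = -4 + T)
m(b, p) = -4 + b - p (m(b, p) = (-4 + b) - p = -4 + b - p)
A(L) = 36 (A(L) = 6² = 36)
(-136 + m(6, 17))*(A((4 + 4)*(-1 - 10)) + 269) = (-136 + (-4 + 6 - 1*17))*(36 + 269) = (-136 + (-4 + 6 - 17))*305 = (-136 - 15)*305 = -151*305 = -46055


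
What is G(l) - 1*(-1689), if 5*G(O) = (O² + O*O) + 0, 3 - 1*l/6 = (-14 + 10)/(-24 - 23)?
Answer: 20006373/11045 ≈ 1811.4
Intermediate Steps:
l = 822/47 (l = 18 - 6*(-14 + 10)/(-24 - 23) = 18 - (-24)/(-47) = 18 - (-24)*(-1)/47 = 18 - 6*4/47 = 18 - 24/47 = 822/47 ≈ 17.489)
G(O) = 2*O²/5 (G(O) = ((O² + O*O) + 0)/5 = ((O² + O²) + 0)/5 = (2*O² + 0)/5 = (2*O²)/5 = 2*O²/5)
G(l) - 1*(-1689) = 2*(822/47)²/5 - 1*(-1689) = (⅖)*(675684/2209) + 1689 = 1351368/11045 + 1689 = 20006373/11045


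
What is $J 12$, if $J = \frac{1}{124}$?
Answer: $\frac{3}{31} \approx 0.096774$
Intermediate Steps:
$J = \frac{1}{124} \approx 0.0080645$
$J 12 = \frac{1}{124} \cdot 12 = \frac{3}{31}$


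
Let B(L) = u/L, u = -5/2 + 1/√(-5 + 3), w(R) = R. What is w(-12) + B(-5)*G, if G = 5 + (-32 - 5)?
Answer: -28 - 16*I*√2/5 ≈ -28.0 - 4.5255*I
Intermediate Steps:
G = -32 (G = 5 - 37 = -32)
u = -5/2 - I*√2/2 (u = -5*½ + 1/√(-2) = -5/2 + 1/(I*√2) = -5/2 + 1*(-I*√2/2) = -5/2 - I*√2/2 ≈ -2.5 - 0.70711*I)
B(L) = (-5/2 - I*√2/2)/L
w(-12) + B(-5)*G = -12 + ((½)*(-5 - I*√2)/(-5))*(-32) = -12 + ((½)*(-⅕)*(-5 - I*√2))*(-32) = -12 + (½ + I*√2/10)*(-32) = -12 + (-16 - 16*I*√2/5) = -28 - 16*I*√2/5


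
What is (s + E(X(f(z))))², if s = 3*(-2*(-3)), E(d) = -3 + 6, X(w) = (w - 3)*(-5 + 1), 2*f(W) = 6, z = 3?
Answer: 441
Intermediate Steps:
f(W) = 3 (f(W) = (½)*6 = 3)
X(w) = 12 - 4*w (X(w) = (-3 + w)*(-4) = 12 - 4*w)
E(d) = 3
s = 18 (s = 3*6 = 18)
(s + E(X(f(z))))² = (18 + 3)² = 21² = 441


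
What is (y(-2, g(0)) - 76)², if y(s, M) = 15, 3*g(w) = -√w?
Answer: 3721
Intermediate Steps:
g(w) = -√w/3 (g(w) = (-√w)/3 = -√w/3)
(y(-2, g(0)) - 76)² = (15 - 76)² = (-61)² = 3721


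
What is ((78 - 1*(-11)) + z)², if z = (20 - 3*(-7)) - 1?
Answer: 16641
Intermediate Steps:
z = 40 (z = (20 + 21) - 1 = 41 - 1 = 40)
((78 - 1*(-11)) + z)² = ((78 - 1*(-11)) + 40)² = ((78 + 11) + 40)² = (89 + 40)² = 129² = 16641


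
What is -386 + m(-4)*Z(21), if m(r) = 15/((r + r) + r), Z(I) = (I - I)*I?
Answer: -386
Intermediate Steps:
Z(I) = 0 (Z(I) = 0*I = 0)
m(r) = 5/r (m(r) = 15/(2*r + r) = 15/((3*r)) = 15*(1/(3*r)) = 5/r)
-386 + m(-4)*Z(21) = -386 + (5/(-4))*0 = -386 + (5*(-1/4))*0 = -386 - 5/4*0 = -386 + 0 = -386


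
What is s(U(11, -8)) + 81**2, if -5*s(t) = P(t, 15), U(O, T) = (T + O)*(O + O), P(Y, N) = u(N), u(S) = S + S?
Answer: 6555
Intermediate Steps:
u(S) = 2*S
P(Y, N) = 2*N
U(O, T) = 2*O*(O + T) (U(O, T) = (O + T)*(2*O) = 2*O*(O + T))
s(t) = -6 (s(t) = -2*15/5 = -1/5*30 = -6)
s(U(11, -8)) + 81**2 = -6 + 81**2 = -6 + 6561 = 6555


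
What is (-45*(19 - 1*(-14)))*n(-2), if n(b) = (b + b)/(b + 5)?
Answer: 1980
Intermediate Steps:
n(b) = 2*b/(5 + b) (n(b) = (2*b)/(5 + b) = 2*b/(5 + b))
(-45*(19 - 1*(-14)))*n(-2) = (-45*(19 - 1*(-14)))*(2*(-2)/(5 - 2)) = (-45*(19 + 14))*(2*(-2)/3) = (-45*33)*(2*(-2)*(⅓)) = -1485*(-4/3) = 1980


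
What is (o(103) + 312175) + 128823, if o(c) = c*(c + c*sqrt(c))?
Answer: 451607 + 10609*sqrt(103) ≈ 5.5928e+5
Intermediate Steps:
o(c) = c*(c + c**(3/2))
(o(103) + 312175) + 128823 = ((103**2 + 103**(5/2)) + 312175) + 128823 = ((10609 + 10609*sqrt(103)) + 312175) + 128823 = (322784 + 10609*sqrt(103)) + 128823 = 451607 + 10609*sqrt(103)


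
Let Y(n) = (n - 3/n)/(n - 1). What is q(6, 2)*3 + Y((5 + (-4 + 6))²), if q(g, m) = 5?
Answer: 18839/1176 ≈ 16.020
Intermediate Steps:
Y(n) = (n - 3/n)/(-1 + n)
q(6, 2)*3 + Y((5 + (-4 + 6))²) = 5*3 + (-3 + ((5 + (-4 + 6))²)²)/(((5 + (-4 + 6))²)*(-1 + (5 + (-4 + 6))²)) = 15 + (-3 + ((5 + 2)²)²)/(((5 + 2)²)*(-1 + (5 + 2)²)) = 15 + (-3 + (7²)²)/((7²)*(-1 + 7²)) = 15 + (-3 + 49²)/(49*(-1 + 49)) = 15 + (1/49)*(-3 + 2401)/48 = 15 + (1/49)*(1/48)*2398 = 15 + 1199/1176 = 18839/1176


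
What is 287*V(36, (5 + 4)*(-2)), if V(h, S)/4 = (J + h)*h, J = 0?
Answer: 1487808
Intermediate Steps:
V(h, S) = 4*h² (V(h, S) = 4*((0 + h)*h) = 4*(h*h) = 4*h²)
287*V(36, (5 + 4)*(-2)) = 287*(4*36²) = 287*(4*1296) = 287*5184 = 1487808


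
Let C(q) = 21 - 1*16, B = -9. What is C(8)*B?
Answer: -45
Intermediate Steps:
C(q) = 5 (C(q) = 21 - 16 = 5)
C(8)*B = 5*(-9) = -45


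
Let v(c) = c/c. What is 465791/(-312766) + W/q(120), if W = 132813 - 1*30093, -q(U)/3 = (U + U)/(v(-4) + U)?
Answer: -16198922981/938298 ≈ -17264.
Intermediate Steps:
v(c) = 1
q(U) = -6*U/(1 + U) (q(U) = -3*(U + U)/(1 + U) = -3*2*U/(1 + U) = -6*U/(1 + U))
W = 102720 (W = 132813 - 30093 = 102720)
465791/(-312766) + W/q(120) = 465791/(-312766) + 102720/((-6*120/(1 + 120))) = 465791*(-1/312766) + 102720/((-6*120/121)) = -465791/312766 + 102720/((-6*120*1/121)) = -465791/312766 + 102720/(-720/121) = -465791/312766 + 102720*(-121/720) = -465791/312766 - 51788/3 = -16198922981/938298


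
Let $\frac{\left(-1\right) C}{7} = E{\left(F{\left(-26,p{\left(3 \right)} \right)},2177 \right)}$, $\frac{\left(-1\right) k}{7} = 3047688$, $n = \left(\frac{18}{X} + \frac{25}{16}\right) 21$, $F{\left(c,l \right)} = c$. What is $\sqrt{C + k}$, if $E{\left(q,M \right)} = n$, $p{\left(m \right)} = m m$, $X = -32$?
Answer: $7 i \sqrt{435387} \approx 4618.9 i$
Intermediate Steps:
$p{\left(m \right)} = m^{2}$
$n = 21$ ($n = \left(\frac{18}{-32} + \frac{25}{16}\right) 21 = \left(18 \left(- \frac{1}{32}\right) + 25 \cdot \frac{1}{16}\right) 21 = \left(- \frac{9}{16} + \frac{25}{16}\right) 21 = 1 \cdot 21 = 21$)
$E{\left(q,M \right)} = 21$
$k = -21333816$ ($k = \left(-7\right) 3047688 = -21333816$)
$C = -147$ ($C = \left(-7\right) 21 = -147$)
$\sqrt{C + k} = \sqrt{-147 - 21333816} = \sqrt{-21333963} = 7 i \sqrt{435387}$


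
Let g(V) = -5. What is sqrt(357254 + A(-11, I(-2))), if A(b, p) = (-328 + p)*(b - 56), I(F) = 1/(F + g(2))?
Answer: sqrt(18582739)/7 ≈ 615.82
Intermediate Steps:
I(F) = 1/(-5 + F) (I(F) = 1/(F - 5) = 1/(-5 + F))
A(b, p) = (-328 + p)*(-56 + b)
sqrt(357254 + A(-11, I(-2))) = sqrt(357254 + (18368 - 328*(-11) - 56/(-5 - 2) - 11/(-5 - 2))) = sqrt(357254 + (18368 + 3608 - 56/(-7) - 11/(-7))) = sqrt(357254 + (18368 + 3608 - 56*(-1/7) - 11*(-1/7))) = sqrt(357254 + (18368 + 3608 + 8 + 11/7)) = sqrt(357254 + 153899/7) = sqrt(2654677/7) = sqrt(18582739)/7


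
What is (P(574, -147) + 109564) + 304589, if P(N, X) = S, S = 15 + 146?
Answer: 414314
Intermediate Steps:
S = 161
P(N, X) = 161
(P(574, -147) + 109564) + 304589 = (161 + 109564) + 304589 = 109725 + 304589 = 414314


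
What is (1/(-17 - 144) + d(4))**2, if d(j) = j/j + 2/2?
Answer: 103041/25921 ≈ 3.9752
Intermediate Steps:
d(j) = 2 (d(j) = 1 + 2*(1/2) = 1 + 1 = 2)
(1/(-17 - 144) + d(4))**2 = (1/(-17 - 144) + 2)**2 = (1/(-161) + 2)**2 = (-1/161 + 2)**2 = (321/161)**2 = 103041/25921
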